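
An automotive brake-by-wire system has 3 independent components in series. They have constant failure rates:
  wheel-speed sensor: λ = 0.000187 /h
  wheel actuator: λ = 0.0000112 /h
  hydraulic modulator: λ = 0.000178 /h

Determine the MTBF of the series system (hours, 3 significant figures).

Series of exponential components: λ_sys = Σ λ_i
λ_sys = 0.000187 + 0.0000112 + 0.000178 = 3.7620e-04 /h
MTBF = 1 / λ_sys = 2660 h

2660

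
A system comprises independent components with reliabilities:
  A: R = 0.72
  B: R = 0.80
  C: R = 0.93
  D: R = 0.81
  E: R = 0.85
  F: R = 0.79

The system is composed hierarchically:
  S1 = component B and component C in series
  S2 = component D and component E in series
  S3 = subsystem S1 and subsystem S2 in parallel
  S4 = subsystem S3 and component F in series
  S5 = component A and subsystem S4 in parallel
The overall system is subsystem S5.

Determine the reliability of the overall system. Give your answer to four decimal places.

Series (B and C): 0.800000 × 0.930000 = 0.744000
Series (D and E): 0.810000 × 0.850000 = 0.688500
Parallel ([0.744000] and [0.688500]): 1 − (1 − 0.744000)(1 − 0.688500) = 0.920256
Series ([0.920256] and F): 0.920256 × 0.790000 = 0.727002
Parallel (A and [0.727002]): 1 − (1 − 0.720000)(1 − 0.727002) = 0.9236

0.9236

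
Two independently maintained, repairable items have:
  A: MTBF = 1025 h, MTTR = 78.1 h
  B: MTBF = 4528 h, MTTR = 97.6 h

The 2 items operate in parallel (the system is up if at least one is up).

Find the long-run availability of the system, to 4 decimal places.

0.9985

A(A) = MTBF/(MTBF+MTTR) = 1025/(1025+78.1) = 0.929200
A(B) = MTBF/(MTBF+MTTR) = 4528/(4528+97.6) = 0.978900
Parallel availability: 1 − (1 − 0.929200)(1 − 0.978900) = 0.9985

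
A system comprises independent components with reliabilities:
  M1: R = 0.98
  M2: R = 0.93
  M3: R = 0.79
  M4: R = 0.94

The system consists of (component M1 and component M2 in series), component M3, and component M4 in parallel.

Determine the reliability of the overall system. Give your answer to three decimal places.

0.999

Series (M1 and M2): 0.98000 × 0.93000 = 0.91140
Parallel ([0.91140], M3, and M4): 1 − (1 − 0.91140)(1 − 0.79000)(1 − 0.94000) = 0.999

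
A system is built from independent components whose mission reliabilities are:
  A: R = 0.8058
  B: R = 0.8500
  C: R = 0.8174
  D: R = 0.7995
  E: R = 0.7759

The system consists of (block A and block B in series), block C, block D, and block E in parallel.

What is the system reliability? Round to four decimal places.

0.9974

Series (A and B): 0.805800 × 0.850000 = 0.684930
Parallel ([0.684930], C, D, and E): 1 − (1 − 0.684930)(1 − 0.817400)(1 − 0.799500)(1 − 0.775900) = 0.9974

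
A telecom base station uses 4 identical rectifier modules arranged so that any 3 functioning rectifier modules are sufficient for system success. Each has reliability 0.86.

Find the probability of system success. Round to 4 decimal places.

R = Σ_{i=3}^{4} C(4,i) p^i (1−p)^{4−i} with p = 0.86
C(4,3)·0.86^3·0.14^1 = 0.356191
C(4,4)·0.86^4·0.14^0 = 0.547008
Sum = 0.9032

0.9032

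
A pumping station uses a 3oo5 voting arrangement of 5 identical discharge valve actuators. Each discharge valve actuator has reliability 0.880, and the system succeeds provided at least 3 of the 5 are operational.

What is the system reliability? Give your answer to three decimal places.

R = Σ_{i=3}^{5} C(5,i) p^i (1−p)^{5−i} with p = 0.880
C(5,3)·0.880^3·0.120^2 = 0.09813
C(5,4)·0.880^4·0.120^1 = 0.35982
C(5,5)·0.880^5·0.120^0 = 0.52773
Sum = 0.986

0.986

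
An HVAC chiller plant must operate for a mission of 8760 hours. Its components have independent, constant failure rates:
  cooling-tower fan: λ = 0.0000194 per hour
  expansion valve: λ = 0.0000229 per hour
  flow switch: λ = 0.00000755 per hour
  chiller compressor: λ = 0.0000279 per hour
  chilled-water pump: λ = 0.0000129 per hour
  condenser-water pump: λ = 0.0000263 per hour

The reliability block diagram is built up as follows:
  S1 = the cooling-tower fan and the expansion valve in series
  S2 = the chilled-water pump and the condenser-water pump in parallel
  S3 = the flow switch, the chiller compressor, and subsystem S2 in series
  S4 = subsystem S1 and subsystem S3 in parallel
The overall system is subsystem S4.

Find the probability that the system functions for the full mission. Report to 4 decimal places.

R(cooling-tower fan) = exp(−0.0000194 × 8760) = 0.843712
R(expansion valve) = exp(−0.0000229 × 8760) = 0.818236
R(flow switch) = exp(−0.00000755 × 8760) = 0.936002
R(chiller compressor) = exp(−0.0000279 × 8760) = 0.783171
R(chilled-water pump) = exp(−0.0000129 × 8760) = 0.893147
R(condenser-water pump) = exp(−0.0000263 × 8760) = 0.794225
Series (cooling-tower fan and expansion valve): 0.843712 × 0.818236 = 0.690356
Parallel (chilled-water pump and condenser-water pump): 1 − (1 − 0.893147)(1 − 0.794225) = 0.978012
Series (flow switch, chiller compressor, and [0.978012]): 0.936002 × 0.783171 × 0.978012 = 0.716931
Parallel ([0.690356] and [0.716931]): 1 − (1 − 0.690356)(1 − 0.716931) = 0.9123

0.9123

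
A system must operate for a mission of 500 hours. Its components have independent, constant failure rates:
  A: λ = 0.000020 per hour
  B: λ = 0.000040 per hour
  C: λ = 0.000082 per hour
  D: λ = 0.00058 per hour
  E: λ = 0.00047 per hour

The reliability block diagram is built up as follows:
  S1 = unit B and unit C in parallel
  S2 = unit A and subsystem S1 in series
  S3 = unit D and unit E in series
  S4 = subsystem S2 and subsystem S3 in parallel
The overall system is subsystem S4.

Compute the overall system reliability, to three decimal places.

0.996

R(A) = exp(−0.000020 × 500) = 0.99005
R(B) = exp(−0.000040 × 500) = 0.98020
R(C) = exp(−0.000082 × 500) = 0.95983
R(D) = exp(−0.00058 × 500) = 0.74826
R(E) = exp(−0.00047 × 500) = 0.79057
Parallel (B and C): 1 − (1 − 0.98020)(1 − 0.95983) = 0.99920
Series (A and [0.99920]): 0.99005 × 0.99920 = 0.98926
Series (D and E): 0.74826 × 0.79057 = 0.59155
Parallel ([0.98926] and [0.59155]): 1 − (1 − 0.98926)(1 − 0.59155) = 0.996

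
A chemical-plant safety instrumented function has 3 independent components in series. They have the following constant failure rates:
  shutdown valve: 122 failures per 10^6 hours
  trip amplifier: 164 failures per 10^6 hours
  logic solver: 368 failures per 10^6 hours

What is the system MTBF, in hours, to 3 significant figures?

Series of exponential components: λ_sys = Σ λ_i
λ_sys = 0.000122 + 0.000164 + 0.000368 = 6.5400e-04 /h
MTBF = 1 / λ_sys = 1530 h

1530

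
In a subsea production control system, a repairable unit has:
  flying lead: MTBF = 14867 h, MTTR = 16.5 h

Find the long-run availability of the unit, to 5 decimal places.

A(flying lead) = MTBF/(MTBF+MTTR) = 14867/(14867+16.5) = 0.99889

0.99889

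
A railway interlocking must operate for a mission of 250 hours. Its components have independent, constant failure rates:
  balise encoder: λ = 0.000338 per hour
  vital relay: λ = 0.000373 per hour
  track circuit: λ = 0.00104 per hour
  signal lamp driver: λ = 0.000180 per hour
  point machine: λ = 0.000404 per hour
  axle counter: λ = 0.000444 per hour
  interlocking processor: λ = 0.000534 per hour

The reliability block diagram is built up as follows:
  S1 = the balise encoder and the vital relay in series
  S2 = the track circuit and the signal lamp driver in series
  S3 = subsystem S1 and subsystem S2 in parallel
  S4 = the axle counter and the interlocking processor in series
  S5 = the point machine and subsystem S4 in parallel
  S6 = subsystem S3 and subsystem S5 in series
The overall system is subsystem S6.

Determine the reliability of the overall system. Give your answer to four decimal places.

0.9372

R(balise encoder) = exp(−0.000338 × 250) = 0.918972
R(vital relay) = exp(−0.000373 × 250) = 0.910966
R(track circuit) = exp(−0.00104 × 250) = 0.771052
R(signal lamp driver) = exp(−0.000180 × 250) = 0.955997
R(point machine) = exp(−0.000404 × 250) = 0.903933
R(axle counter) = exp(−0.000444 × 250) = 0.894939
R(interlocking processor) = exp(−0.000534 × 250) = 0.875027
Series (balise encoder and vital relay): 0.918972 × 0.910966 = 0.837152
Series (track circuit and signal lamp driver): 0.771052 × 0.955997 = 0.737123
Parallel ([0.837152] and [0.737123]): 1 − (1 − 0.837152)(1 − 0.737123) = 0.957191
Series (axle counter and interlocking processor): 0.894939 × 0.875027 = 0.783096
Parallel (point machine and [0.783096]): 1 − (1 − 0.903933)(1 − 0.783096) = 0.979163
Series ([0.957191] and [0.979163]): 0.957191 × 0.979163 = 0.9372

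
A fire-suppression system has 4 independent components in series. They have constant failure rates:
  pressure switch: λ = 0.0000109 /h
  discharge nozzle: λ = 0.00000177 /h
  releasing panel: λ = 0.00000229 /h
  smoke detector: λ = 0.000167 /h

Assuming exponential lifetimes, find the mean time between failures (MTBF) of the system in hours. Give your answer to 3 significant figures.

5500

Series of exponential components: λ_sys = Σ λ_i
λ_sys = 0.0000109 + 0.00000177 + 0.00000229 + 0.000167 = 1.8196e-04 /h
MTBF = 1 / λ_sys = 5500 h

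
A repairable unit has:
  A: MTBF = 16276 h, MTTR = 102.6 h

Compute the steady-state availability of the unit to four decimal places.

0.9937

A(A) = MTBF/(MTBF+MTTR) = 16276/(16276+102.6) = 0.9937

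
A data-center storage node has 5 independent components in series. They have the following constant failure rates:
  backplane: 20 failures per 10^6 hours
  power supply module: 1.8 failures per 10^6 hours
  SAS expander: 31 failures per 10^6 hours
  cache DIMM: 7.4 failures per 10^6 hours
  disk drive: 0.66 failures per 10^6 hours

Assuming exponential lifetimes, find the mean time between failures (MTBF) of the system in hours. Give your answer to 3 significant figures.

16400

Series of exponential components: λ_sys = Σ λ_i
λ_sys = 0.000020 + 0.0000018 + 0.000031 + 0.0000074 + 0.00000066 = 6.0860e-05 /h
MTBF = 1 / λ_sys = 16400 h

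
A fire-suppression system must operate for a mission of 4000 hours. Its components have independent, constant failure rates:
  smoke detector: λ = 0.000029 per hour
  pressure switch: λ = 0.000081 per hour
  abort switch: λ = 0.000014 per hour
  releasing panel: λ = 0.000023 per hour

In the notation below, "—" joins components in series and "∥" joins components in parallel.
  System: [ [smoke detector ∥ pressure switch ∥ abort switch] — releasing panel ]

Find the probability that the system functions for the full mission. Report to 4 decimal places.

0.9106

R(smoke detector) = exp(−0.000029 × 4000) = 0.890475
R(pressure switch) = exp(−0.000081 × 4000) = 0.723250
R(abort switch) = exp(−0.000014 × 4000) = 0.945539
R(releasing panel) = exp(−0.000023 × 4000) = 0.912105
Parallel (smoke detector, pressure switch, and abort switch): 1 − (1 − 0.890475)(1 − 0.723250)(1 − 0.945539) = 0.998349
Series ([0.998349] and releasing panel): 0.998349 × 0.912105 = 0.9106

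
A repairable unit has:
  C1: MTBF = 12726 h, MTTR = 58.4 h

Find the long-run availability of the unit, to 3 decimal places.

A(C1) = MTBF/(MTBF+MTTR) = 12726/(12726+58.4) = 0.995

0.995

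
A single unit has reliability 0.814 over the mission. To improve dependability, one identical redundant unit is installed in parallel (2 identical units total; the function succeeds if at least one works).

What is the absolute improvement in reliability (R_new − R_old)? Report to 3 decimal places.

R_before = 0.814
R_after = 1 − (1 − 0.814)^2 = 0.965
ΔR = 0.965 − 0.814 = 0.151

0.151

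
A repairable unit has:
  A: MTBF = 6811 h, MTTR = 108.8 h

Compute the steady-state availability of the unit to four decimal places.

0.9843

A(A) = MTBF/(MTBF+MTTR) = 6811/(6811+108.8) = 0.9843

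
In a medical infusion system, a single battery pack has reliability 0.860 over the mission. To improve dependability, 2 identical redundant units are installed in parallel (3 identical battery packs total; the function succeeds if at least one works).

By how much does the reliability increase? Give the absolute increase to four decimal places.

R_before = 0.860
R_after = 1 − (1 − 0.860)^3 = 0.9973
ΔR = 0.9973 − 0.860 = 0.1373

0.1373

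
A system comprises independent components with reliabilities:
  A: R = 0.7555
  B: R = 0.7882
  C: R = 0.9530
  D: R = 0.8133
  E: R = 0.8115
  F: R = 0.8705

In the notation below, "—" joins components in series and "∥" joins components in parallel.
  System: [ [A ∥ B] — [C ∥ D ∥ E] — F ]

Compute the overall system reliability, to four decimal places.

Parallel (A and B): 1 − (1 − 0.755500)(1 − 0.788200) = 0.948215
Parallel (C, D, and E): 1 − (1 − 0.953000)(1 − 0.813300)(1 − 0.811500) = 0.998346
Series ([0.948215], [0.998346], and F): 0.948215 × 0.998346 × 0.870500 = 0.8241

0.8241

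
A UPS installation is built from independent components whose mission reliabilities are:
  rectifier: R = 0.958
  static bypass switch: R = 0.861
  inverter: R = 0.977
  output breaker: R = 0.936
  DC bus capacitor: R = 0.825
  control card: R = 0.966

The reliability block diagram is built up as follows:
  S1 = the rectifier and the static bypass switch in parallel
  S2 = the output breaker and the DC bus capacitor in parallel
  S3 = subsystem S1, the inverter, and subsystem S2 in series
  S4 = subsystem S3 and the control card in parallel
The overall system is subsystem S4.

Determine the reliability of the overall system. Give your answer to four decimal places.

Parallel (rectifier and static bypass switch): 1 − (1 − 0.958000)(1 − 0.861000) = 0.994162
Parallel (output breaker and DC bus capacitor): 1 − (1 − 0.936000)(1 − 0.825000) = 0.988800
Series ([0.994162], inverter, and [0.988800]): 0.994162 × 0.977000 × 0.988800 = 0.960418
Parallel ([0.960418] and control card): 1 − (1 − 0.960418)(1 − 0.966000) = 0.9987

0.9987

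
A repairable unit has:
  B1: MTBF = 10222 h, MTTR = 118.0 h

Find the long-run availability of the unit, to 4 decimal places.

0.9886

A(B1) = MTBF/(MTBF+MTTR) = 10222/(10222+118.0) = 0.9886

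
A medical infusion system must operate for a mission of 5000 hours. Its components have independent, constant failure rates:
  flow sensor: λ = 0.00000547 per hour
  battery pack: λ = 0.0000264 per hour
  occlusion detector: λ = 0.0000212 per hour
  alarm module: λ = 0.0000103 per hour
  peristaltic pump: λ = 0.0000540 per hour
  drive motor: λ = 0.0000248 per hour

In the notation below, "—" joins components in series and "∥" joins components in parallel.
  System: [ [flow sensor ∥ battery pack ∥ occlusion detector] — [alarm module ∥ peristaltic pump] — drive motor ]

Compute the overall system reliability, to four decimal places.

0.8726

R(flow sensor) = exp(−0.00000547 × 5000) = 0.973021
R(battery pack) = exp(−0.0000264 × 5000) = 0.876341
R(occlusion detector) = exp(−0.0000212 × 5000) = 0.899425
R(alarm module) = exp(−0.0000103 × 5000) = 0.949804
R(peristaltic pump) = exp(−0.0000540 × 5000) = 0.763379
R(drive motor) = exp(−0.0000248 × 5000) = 0.883380
Parallel (flow sensor, battery pack, and occlusion detector): 1 − (1 − 0.973021)(1 − 0.876341)(1 − 0.899425) = 0.999664
Parallel (alarm module and peristaltic pump): 1 − (1 − 0.949804)(1 − 0.763379) = 0.988123
Series ([0.999664], [0.988123], and drive motor): 0.999664 × 0.988123 × 0.883380 = 0.8726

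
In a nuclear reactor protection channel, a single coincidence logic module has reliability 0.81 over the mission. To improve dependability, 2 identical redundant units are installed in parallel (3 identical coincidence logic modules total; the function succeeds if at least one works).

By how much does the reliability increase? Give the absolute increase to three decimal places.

0.183

R_before = 0.81
R_after = 1 − (1 − 0.81)^3 = 0.993
ΔR = 0.993 − 0.81 = 0.183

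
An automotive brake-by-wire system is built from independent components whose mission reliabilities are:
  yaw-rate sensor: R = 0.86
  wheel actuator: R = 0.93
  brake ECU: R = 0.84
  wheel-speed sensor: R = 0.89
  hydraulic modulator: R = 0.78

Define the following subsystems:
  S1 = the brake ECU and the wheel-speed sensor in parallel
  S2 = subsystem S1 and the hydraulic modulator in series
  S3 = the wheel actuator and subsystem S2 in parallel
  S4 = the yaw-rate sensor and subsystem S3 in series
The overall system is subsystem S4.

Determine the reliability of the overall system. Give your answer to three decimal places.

Parallel (brake ECU and wheel-speed sensor): 1 − (1 − 0.84000)(1 − 0.89000) = 0.98240
Series ([0.98240] and hydraulic modulator): 0.98240 × 0.78000 = 0.76627
Parallel (wheel actuator and [0.76627]): 1 − (1 − 0.93000)(1 − 0.76627) = 0.98364
Series (yaw-rate sensor and [0.98364]): 0.86000 × 0.98364 = 0.846

0.846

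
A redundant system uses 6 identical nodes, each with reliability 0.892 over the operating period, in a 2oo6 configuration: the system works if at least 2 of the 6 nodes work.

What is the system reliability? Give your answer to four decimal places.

0.9999

R = Σ_{i=2}^{6} C(6,i) p^i (1−p)^{6−i} with p = 0.892
C(6,2)·0.892^2·0.108^4 = 0.001624
C(6,3)·0.892^3·0.108^3 = 0.017881
C(6,4)·0.892^4·0.108^2 = 0.110764
C(6,5)·0.892^5·0.108^1 = 0.365931
C(6,6)·0.892^6·0.108^0 = 0.503720
Sum = 0.9999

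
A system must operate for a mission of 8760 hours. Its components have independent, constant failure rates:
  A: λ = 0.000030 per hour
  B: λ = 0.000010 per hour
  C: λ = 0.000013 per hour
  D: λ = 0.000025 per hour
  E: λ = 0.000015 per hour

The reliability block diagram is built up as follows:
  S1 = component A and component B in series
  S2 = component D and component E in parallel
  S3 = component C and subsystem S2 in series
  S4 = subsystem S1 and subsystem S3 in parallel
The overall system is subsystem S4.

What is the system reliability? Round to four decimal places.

R(A) = exp(−0.000030 × 8760) = 0.768896
R(B) = exp(−0.000010 × 8760) = 0.916127
R(C) = exp(−0.000013 × 8760) = 0.892365
R(D) = exp(−0.000025 × 8760) = 0.803322
R(E) = exp(−0.000015 × 8760) = 0.876867
Series (A and B): 0.768896 × 0.916127 = 0.704406
Parallel (D and E): 1 − (1 − 0.803322)(1 − 0.876867) = 0.975782
Series (C and [0.975782]): 0.892365 × 0.975782 = 0.870754
Parallel ([0.704406] and [0.870754]): 1 − (1 − 0.704406)(1 − 0.870754) = 0.9618

0.9618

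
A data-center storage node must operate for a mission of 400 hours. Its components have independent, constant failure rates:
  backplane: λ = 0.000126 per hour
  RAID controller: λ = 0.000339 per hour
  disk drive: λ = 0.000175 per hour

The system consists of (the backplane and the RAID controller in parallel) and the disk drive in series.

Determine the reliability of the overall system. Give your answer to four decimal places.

R(backplane) = exp(−0.000126 × 400) = 0.950849
R(RAID controller) = exp(−0.000339 × 400) = 0.873192
R(disk drive) = exp(−0.000175 × 400) = 0.932394
Parallel (backplane and RAID controller): 1 − (1 − 0.950849)(1 − 0.873192) = 0.993767
Series ([0.993767] and disk drive): 0.993767 × 0.932394 = 0.9266

0.9266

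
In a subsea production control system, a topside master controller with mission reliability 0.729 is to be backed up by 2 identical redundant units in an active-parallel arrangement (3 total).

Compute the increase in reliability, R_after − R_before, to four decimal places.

R_before = 0.729
R_after = 1 − (1 − 0.729)^3 = 0.9801
ΔR = 0.9801 − 0.729 = 0.2511

0.2511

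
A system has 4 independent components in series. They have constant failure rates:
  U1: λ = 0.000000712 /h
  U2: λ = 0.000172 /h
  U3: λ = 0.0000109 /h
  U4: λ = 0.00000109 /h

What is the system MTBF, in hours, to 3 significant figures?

5410

Series of exponential components: λ_sys = Σ λ_i
λ_sys = 0.000000712 + 0.000172 + 0.0000109 + 0.00000109 = 1.8470e-04 /h
MTBF = 1 / λ_sys = 5410 h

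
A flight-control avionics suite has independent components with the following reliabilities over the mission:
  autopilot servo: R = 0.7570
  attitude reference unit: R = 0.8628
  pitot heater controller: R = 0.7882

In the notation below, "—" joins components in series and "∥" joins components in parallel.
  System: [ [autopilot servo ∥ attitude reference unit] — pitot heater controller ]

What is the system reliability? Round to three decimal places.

0.762

Parallel (autopilot servo and attitude reference unit): 1 − (1 − 0.75700)(1 − 0.86280) = 0.96666
Series ([0.96666] and pitot heater controller): 0.96666 × 0.78820 = 0.762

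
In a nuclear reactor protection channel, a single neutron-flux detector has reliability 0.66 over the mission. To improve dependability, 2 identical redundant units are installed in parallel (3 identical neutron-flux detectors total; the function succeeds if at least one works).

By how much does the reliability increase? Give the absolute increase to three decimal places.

R_before = 0.66
R_after = 1 − (1 − 0.66)^3 = 0.961
ΔR = 0.961 − 0.66 = 0.301

0.301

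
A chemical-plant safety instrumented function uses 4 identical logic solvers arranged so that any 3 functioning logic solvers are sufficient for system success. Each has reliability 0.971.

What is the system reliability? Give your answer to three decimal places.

0.995

R = Σ_{i=3}^{4} C(4,i) p^i (1−p)^{4−i} with p = 0.971
C(4,3)·0.971^3·0.029^1 = 0.10620
C(4,4)·0.971^4·0.029^0 = 0.88895
Sum = 0.995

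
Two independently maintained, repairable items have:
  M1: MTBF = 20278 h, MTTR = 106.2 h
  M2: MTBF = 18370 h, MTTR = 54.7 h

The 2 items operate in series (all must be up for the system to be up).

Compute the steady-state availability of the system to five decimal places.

A(M1) = MTBF/(MTBF+MTTR) = 20278/(20278+106.2) = 0.994790
A(M2) = MTBF/(MTBF+MTTR) = 18370/(18370+54.7) = 0.997031
Series availability: 0.994790 × 0.997031 = 0.99184

0.99184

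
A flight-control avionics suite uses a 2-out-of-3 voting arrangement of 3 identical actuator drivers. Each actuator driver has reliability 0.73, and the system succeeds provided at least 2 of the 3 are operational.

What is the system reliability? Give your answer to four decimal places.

0.8207

R = Σ_{i=2}^{3} C(3,i) p^i (1−p)^{3−i} with p = 0.73
C(3,2)·0.73^2·0.27^1 = 0.431649
C(3,3)·0.73^3·0.27^0 = 0.389017
Sum = 0.8207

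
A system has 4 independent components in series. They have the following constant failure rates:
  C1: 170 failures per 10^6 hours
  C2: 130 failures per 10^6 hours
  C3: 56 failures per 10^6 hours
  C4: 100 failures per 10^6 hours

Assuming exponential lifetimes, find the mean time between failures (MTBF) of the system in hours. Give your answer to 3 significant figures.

2190

Series of exponential components: λ_sys = Σ λ_i
λ_sys = 0.00017 + 0.00013 + 0.000056 + 0.00010 = 4.5600e-04 /h
MTBF = 1 / λ_sys = 2190 h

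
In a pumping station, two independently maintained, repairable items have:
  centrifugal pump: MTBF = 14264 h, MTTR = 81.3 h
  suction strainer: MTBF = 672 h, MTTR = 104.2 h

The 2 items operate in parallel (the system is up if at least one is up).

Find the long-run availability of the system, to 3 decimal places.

0.999

A(centrifugal pump) = MTBF/(MTBF+MTTR) = 14264/(14264+81.3) = 0.994333
A(suction strainer) = MTBF/(MTBF+MTTR) = 672/(672+104.2) = 0.865756
Parallel availability: 1 − (1 − 0.994333)(1 − 0.865756) = 0.999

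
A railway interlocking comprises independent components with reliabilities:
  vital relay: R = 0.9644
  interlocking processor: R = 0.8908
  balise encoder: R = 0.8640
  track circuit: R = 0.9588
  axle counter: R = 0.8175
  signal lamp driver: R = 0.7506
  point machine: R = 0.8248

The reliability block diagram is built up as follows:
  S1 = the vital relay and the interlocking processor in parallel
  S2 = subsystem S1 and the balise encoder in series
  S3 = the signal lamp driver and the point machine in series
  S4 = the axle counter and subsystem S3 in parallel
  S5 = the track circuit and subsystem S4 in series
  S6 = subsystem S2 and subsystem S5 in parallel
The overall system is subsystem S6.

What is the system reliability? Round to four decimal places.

Parallel (vital relay and interlocking processor): 1 − (1 − 0.964400)(1 − 0.890800) = 0.996112
Series ([0.996112] and balise encoder): 0.996112 × 0.864000 = 0.860641
Series (signal lamp driver and point machine): 0.750600 × 0.824800 = 0.619095
Parallel (axle counter and [0.619095]): 1 − (1 − 0.817500)(1 − 0.619095) = 0.930485
Series (track circuit and [0.930485]): 0.958800 × 0.930485 = 0.892149
Parallel ([0.860641] and [0.892149]): 1 − (1 − 0.860641)(1 − 0.892149) = 0.9850

0.9850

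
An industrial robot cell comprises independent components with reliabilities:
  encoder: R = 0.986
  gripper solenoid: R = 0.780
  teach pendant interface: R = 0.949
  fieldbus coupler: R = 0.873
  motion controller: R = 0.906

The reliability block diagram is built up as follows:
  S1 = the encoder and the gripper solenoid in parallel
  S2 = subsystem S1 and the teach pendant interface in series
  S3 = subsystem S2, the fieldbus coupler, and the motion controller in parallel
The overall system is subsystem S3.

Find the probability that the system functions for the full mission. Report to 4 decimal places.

Parallel (encoder and gripper solenoid): 1 − (1 − 0.986000)(1 − 0.780000) = 0.996920
Series ([0.996920] and teach pendant interface): 0.996920 × 0.949000 = 0.946077
Parallel ([0.946077], fieldbus coupler, and motion controller): 1 − (1 − 0.946077)(1 − 0.873000)(1 − 0.906000) = 0.9994

0.9994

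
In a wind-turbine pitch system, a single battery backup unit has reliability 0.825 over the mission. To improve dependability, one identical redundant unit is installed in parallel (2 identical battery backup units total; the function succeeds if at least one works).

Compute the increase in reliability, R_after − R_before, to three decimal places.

R_before = 0.825
R_after = 1 − (1 − 0.825)^2 = 0.969
ΔR = 0.969 − 0.825 = 0.144

0.144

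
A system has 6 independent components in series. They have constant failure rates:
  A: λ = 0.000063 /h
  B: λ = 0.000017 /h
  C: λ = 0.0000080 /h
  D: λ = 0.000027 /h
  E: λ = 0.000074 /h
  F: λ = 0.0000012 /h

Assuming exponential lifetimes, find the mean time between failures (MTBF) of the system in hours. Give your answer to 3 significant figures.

Series of exponential components: λ_sys = Σ λ_i
λ_sys = 0.000063 + 0.000017 + 0.0000080 + 0.000027 + 0.000074 + 0.0000012 = 1.9020e-04 /h
MTBF = 1 / λ_sys = 5260 h

5260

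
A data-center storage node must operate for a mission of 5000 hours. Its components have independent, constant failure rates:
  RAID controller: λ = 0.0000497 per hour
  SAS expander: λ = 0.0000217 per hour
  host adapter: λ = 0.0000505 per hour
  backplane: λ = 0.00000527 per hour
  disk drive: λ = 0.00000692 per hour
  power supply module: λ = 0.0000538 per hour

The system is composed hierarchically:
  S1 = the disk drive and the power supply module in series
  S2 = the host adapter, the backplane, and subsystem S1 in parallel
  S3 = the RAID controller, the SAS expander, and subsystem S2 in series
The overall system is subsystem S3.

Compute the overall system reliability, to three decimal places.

R(RAID controller) = exp(−0.0000497 × 5000) = 0.77997
R(SAS expander) = exp(−0.0000217 × 5000) = 0.89718
R(host adapter) = exp(−0.0000505 × 5000) = 0.77686
R(backplane) = exp(−0.00000527 × 5000) = 0.97399
R(disk drive) = exp(−0.00000692 × 5000) = 0.96599
R(power supply module) = exp(−0.0000538 × 5000) = 0.76414
Series (disk drive and power supply module): 0.96599 × 0.76414 = 0.73815
Parallel (host adapter, backplane, and [0.73815]): 1 − (1 − 0.77686)(1 − 0.97399)(1 − 0.73815) = 0.99848
Series (RAID controller, SAS expander, and [0.99848]): 0.77997 × 0.89718 × 0.99848 = 0.699

0.699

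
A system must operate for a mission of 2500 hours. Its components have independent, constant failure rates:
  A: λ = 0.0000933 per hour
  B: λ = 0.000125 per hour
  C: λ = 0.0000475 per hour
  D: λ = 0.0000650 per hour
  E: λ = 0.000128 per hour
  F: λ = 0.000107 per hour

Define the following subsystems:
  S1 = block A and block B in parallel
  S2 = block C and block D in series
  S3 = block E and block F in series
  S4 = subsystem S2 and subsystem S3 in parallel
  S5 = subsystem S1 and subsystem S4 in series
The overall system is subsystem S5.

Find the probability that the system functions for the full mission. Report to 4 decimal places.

R(A) = exp(−0.0000933 × 2500) = 0.791956
R(B) = exp(−0.000125 × 2500) = 0.731616
R(C) = exp(−0.0000475 × 2500) = 0.888030
R(D) = exp(−0.0000650 × 2500) = 0.850016
R(E) = exp(−0.000128 × 2500) = 0.726149
R(F) = exp(−0.000107 × 2500) = 0.765290
Parallel (A and B): 1 − (1 − 0.791956)(1 − 0.731616) = 0.944164
Series (C and D): 0.888030 × 0.850016 = 0.754840
Series (E and F): 0.726149 × 0.765290 = 0.555715
Parallel ([0.754840] and [0.555715]): 1 − (1 − 0.754840)(1 − 0.555715) = 0.891079
Series ([0.944164] and [0.891079]): 0.944164 × 0.891079 = 0.8413

0.8413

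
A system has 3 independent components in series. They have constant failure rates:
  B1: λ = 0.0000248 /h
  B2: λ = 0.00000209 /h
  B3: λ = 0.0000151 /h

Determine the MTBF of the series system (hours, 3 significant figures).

23800

Series of exponential components: λ_sys = Σ λ_i
λ_sys = 0.0000248 + 0.00000209 + 0.0000151 = 4.1990e-05 /h
MTBF = 1 / λ_sys = 23800 h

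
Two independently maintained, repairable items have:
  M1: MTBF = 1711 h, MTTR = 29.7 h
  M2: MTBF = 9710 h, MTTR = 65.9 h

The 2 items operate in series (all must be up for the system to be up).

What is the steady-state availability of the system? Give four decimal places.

0.9763

A(M1) = MTBF/(MTBF+MTTR) = 1711/(1711+29.7) = 0.982938
A(M2) = MTBF/(MTBF+MTTR) = 9710/(9710+65.9) = 0.993259
Series availability: 0.982938 × 0.993259 = 0.9763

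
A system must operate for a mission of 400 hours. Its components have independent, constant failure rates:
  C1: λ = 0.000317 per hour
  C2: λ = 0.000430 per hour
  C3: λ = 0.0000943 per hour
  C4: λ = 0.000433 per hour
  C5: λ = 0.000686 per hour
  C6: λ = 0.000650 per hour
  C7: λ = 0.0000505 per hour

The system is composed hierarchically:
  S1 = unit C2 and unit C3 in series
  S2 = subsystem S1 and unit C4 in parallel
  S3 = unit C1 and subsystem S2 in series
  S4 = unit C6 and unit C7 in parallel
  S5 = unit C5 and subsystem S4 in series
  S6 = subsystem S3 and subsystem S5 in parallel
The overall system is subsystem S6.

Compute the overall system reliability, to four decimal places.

R(C1) = exp(−0.000317 × 400) = 0.880910
R(C2) = exp(−0.000430 × 400) = 0.841979
R(C3) = exp(−0.0000943 × 400) = 0.962983
R(C4) = exp(−0.000433 × 400) = 0.840969
R(C5) = exp(−0.000686 × 400) = 0.760028
R(C6) = exp(−0.000650 × 400) = 0.771052
R(C7) = exp(−0.0000505 × 400) = 0.980003
Series (C2 and C3): 0.841979 × 0.962983 = 0.810811
Parallel ([0.810811] and C4): 1 − (1 − 0.810811)(1 − 0.840969) = 0.969913
Series (C1 and [0.969913]): 0.880910 × 0.969913 = 0.854406
Parallel (C6 and C7): 1 − (1 − 0.771052)(1 − 0.980003) = 0.995422
Series (C5 and [0.995422]): 0.760028 × 0.995422 = 0.756549
Parallel ([0.854406] and [0.756549]): 1 − (1 − 0.854406)(1 − 0.756549) = 0.9646

0.9646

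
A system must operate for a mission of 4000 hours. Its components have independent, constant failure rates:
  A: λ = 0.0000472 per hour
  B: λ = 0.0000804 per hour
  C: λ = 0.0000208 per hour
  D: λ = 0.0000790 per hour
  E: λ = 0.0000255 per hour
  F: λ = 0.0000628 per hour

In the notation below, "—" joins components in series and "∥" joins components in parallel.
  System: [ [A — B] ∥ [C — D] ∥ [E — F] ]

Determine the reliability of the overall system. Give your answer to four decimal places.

R(A) = exp(−0.0000472 × 4000) = 0.827952
R(B) = exp(−0.0000804 × 4000) = 0.724988
R(C) = exp(−0.0000208 × 4000) = 0.920167
R(D) = exp(−0.0000790 × 4000) = 0.729059
R(E) = exp(−0.0000255 × 4000) = 0.903030
R(F) = exp(−0.0000628 × 4000) = 0.777867
Series (A and B): 0.827952 × 0.724988 = 0.600255
Series (C and D): 0.920167 × 0.729059 = 0.670856
Series (E and F): 0.903030 × 0.777867 = 0.702437
Parallel ([0.600255], [0.670856], and [0.702437]): 1 − (1 − 0.600255)(1 − 0.670856)(1 − 0.702437) = 0.9608

0.9608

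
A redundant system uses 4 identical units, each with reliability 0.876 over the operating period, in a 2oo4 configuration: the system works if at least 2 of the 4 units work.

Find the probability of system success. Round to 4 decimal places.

R = Σ_{i=2}^{4} C(4,i) p^i (1−p)^{4−i} with p = 0.876
C(4,2)·0.876^2·0.124^2 = 0.070795
C(4,3)·0.876^3·0.124^1 = 0.333422
C(4,4)·0.876^4·0.124^0 = 0.588866
Sum = 0.9931

0.9931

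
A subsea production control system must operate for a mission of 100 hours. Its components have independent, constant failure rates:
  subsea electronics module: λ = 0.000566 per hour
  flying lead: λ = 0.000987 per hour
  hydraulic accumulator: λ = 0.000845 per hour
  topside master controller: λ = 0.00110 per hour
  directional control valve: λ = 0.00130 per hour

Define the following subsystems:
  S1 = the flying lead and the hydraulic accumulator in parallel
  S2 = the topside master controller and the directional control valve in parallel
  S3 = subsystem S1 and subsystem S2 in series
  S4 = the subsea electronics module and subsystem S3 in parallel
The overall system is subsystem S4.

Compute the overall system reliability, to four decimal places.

R(subsea electronics module) = exp(−0.000566 × 100) = 0.944972
R(flying lead) = exp(−0.000987 × 100) = 0.906014
R(hydraulic accumulator) = exp(−0.000845 × 100) = 0.918972
R(topside master controller) = exp(−0.00110 × 100) = 0.895834
R(directional control valve) = exp(−0.00130 × 100) = 0.878095
Parallel (flying lead and hydraulic accumulator): 1 − (1 − 0.906014)(1 − 0.918972) = 0.992385
Parallel (topside master controller and directional control valve): 1 − (1 − 0.895834)(1 − 0.878095) = 0.987302
Series ([0.992385] and [0.987302]): 0.992385 × 0.987302 = 0.979784
Parallel (subsea electronics module and [0.979784]): 1 − (1 − 0.944972)(1 − 0.979784) = 0.9989

0.9989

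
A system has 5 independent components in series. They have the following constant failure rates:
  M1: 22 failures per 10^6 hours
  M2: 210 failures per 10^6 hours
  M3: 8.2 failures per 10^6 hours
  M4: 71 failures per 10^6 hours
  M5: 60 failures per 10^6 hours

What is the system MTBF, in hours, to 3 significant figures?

Series of exponential components: λ_sys = Σ λ_i
λ_sys = 0.000022 + 0.00021 + 0.0000082 + 0.000071 + 0.000060 = 3.7120e-04 /h
MTBF = 1 / λ_sys = 2690 h

2690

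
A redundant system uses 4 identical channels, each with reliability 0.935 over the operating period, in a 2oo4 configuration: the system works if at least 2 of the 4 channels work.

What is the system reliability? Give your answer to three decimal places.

R = Σ_{i=2}^{4} C(4,i) p^i (1−p)^{4−i} with p = 0.935
C(4,2)·0.935^2·0.065^2 = 0.02216
C(4,3)·0.935^3·0.065^1 = 0.21252
C(4,4)·0.935^4·0.065^0 = 0.76427
Sum = 0.999

0.999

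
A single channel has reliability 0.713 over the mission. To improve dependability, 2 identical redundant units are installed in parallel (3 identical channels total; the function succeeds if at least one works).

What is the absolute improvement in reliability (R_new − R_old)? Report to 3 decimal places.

R_before = 0.713
R_after = 1 − (1 − 0.713)^3 = 0.976
ΔR = 0.976 − 0.713 = 0.263

0.263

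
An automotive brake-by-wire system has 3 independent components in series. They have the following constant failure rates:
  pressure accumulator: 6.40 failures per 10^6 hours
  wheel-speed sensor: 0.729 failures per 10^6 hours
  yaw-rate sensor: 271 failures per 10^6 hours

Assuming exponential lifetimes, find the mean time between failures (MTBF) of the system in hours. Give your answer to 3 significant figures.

3600

Series of exponential components: λ_sys = Σ λ_i
λ_sys = 0.00000640 + 0.000000729 + 0.000271 = 2.7813e-04 /h
MTBF = 1 / λ_sys = 3600 h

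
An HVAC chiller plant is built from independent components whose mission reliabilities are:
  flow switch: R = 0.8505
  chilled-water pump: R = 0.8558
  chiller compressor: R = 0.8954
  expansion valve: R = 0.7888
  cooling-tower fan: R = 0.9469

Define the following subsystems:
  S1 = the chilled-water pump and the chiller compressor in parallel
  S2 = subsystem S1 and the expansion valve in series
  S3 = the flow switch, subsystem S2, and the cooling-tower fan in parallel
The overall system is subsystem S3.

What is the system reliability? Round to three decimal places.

0.998

Parallel (chilled-water pump and chiller compressor): 1 − (1 − 0.85580)(1 − 0.89540) = 0.98492
Series ([0.98492] and expansion valve): 0.98492 × 0.78880 = 0.77690
Parallel (flow switch, [0.77690], and cooling-tower fan): 1 − (1 − 0.85050)(1 − 0.77690)(1 − 0.94690) = 0.998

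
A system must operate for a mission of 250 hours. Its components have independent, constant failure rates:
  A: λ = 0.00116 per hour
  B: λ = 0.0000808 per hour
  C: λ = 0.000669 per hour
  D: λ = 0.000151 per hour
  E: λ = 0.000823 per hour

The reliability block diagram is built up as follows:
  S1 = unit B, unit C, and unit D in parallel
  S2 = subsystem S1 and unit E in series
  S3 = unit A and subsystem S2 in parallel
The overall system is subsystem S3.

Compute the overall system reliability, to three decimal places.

0.953

R(A) = exp(−0.00116 × 250) = 0.74826
R(B) = exp(−0.0000808 × 250) = 0.98000
R(C) = exp(−0.000669 × 250) = 0.84599
R(D) = exp(−0.000151 × 250) = 0.96295
R(E) = exp(−0.000823 × 250) = 0.81404
Parallel (B, C, and D): 1 − (1 − 0.98000)(1 − 0.84599)(1 − 0.96295) = 0.99989
Series ([0.99989] and E): 0.99989 × 0.81404 = 0.81395
Parallel (A and [0.81395]): 1 − (1 − 0.74826)(1 − 0.81395) = 0.953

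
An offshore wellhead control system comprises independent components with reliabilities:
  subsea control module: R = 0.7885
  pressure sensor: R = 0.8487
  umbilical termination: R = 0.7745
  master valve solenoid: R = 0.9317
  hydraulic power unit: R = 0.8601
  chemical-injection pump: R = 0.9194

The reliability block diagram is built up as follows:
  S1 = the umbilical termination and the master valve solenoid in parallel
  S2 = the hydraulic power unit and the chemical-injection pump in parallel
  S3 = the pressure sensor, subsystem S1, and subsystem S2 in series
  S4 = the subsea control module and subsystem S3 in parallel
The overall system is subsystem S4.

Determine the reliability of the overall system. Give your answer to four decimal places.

Parallel (umbilical termination and master valve solenoid): 1 − (1 − 0.774500)(1 − 0.931700) = 0.984598
Parallel (hydraulic power unit and chemical-injection pump): 1 − (1 − 0.860100)(1 − 0.919400) = 0.988724
Series (pressure sensor, [0.984598], and [0.988724]): 0.848700 × 0.984598 × 0.988724 = 0.826206
Parallel (subsea control module and [0.826206]): 1 − (1 − 0.788500)(1 − 0.826206) = 0.9632

0.9632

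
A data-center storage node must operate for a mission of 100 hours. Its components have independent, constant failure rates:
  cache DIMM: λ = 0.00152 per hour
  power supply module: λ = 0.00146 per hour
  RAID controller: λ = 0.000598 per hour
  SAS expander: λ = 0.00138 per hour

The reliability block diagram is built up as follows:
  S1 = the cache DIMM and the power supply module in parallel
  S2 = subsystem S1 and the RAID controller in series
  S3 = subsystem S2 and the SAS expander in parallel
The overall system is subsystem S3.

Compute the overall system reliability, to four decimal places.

R(cache DIMM) = exp(−0.00152 × 100) = 0.858988
R(power supply module) = exp(−0.00146 × 100) = 0.864158
R(RAID controller) = exp(−0.000598 × 100) = 0.941953
R(SAS expander) = exp(−0.00138 × 100) = 0.871099
Parallel (cache DIMM and power supply module): 1 − (1 − 0.858988)(1 − 0.864158) = 0.980845
Series ([0.980845] and RAID controller): 0.980845 × 0.941953 = 0.923910
Parallel ([0.923910] and SAS expander): 1 − (1 − 0.923910)(1 − 0.871099) = 0.9902

0.9902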